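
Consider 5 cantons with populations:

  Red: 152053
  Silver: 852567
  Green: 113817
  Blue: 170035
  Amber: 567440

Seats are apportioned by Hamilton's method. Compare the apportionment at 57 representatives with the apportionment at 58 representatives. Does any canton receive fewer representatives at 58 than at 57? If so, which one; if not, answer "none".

At 57 seats: Red 5, Silver 26, Green 4, Blue 5, Amber 17.
At 58 seats: Red 5, Silver 27, Green 3, Blue 5, Amber 18.
Green drops from 4 to 3.

Green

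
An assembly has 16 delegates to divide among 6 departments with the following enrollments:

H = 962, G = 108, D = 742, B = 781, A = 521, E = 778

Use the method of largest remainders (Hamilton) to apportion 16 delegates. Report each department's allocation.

The standard divisor is 3892/16 ≈ 243.25.
Standard quotas: H 3.955, G 0.444, D 3.050, B 3.211, A 2.142, E 3.198.
Lower quotas: H 3, G 0, D 3, B 3, A 2, E 3 (sum 14, leaving 2 seats).
Remainders in descending order: H 0.955, G 0.444, B 0.211, E 0.198, A 0.142, D 0.050.
Largest remainders: H, G receive the extra seats.

H 4, G 1, D 3, B 3, A 2, E 3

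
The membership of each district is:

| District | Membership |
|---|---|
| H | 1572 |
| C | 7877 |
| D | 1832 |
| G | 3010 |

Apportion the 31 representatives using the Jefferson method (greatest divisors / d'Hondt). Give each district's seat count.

H=3, C=18, D=4, G=6

Standard divisor 14291/31 ≈ 461; standard quotas: H 3.410, C 17.087, D 3.974, G 6.529.
Rounding down gives 3, 17, 3, 6 = 29 seats, so the divisor must be adjusted.
With modified divisor 434: modified quotas H 3.622, C 18.150, D 4.221, G 6.935.
Rounding down: H 3, C 18, D 4, G 6 (total 31).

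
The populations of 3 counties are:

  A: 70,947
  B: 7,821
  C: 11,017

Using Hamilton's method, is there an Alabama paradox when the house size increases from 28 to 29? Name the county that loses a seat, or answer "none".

B

At 28 seats: A 22, B 3, C 3.
At 29 seats: A 23, B 2, C 4.
B drops from 3 to 2.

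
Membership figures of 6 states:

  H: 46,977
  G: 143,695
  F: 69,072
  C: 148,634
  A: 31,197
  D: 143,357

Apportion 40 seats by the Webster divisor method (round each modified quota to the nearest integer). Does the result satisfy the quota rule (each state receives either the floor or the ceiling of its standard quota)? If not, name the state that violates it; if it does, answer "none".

Standard quotas: H 3.223, G 9.860, F 4.740, C 10.199, A 2.141, D 9.837.
Webster allocation: H 3, G 10, F 5, C 10, A 2, D 10.
Every allocation lies between the lower and upper quota.

none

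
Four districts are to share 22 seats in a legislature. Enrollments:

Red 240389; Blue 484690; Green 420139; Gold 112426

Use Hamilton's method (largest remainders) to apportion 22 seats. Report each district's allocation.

Red 4, Blue 9, Green 7, Gold 2

The standard divisor is 1257644/22 ≈ 57165.636.
Standard quotas: Red 4.2051, Blue 8.4787, Green 7.3495, Gold 1.9667.
Lower quotas: Red 4, Blue 8, Green 7, Gold 1 (sum 20, leaving 2 seats).
Remainders in descending order: Gold 0.9667, Blue 0.4787, Green 0.3495, Red 0.2051.
Largest remainders: Gold, Blue receive the extra seats.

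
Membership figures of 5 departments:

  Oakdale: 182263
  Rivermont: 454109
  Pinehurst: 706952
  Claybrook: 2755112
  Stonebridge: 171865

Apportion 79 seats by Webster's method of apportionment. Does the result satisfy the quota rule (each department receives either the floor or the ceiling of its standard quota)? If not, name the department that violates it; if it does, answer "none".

Claybrook

Standard quotas: Oakdale 3.372, Rivermont 8.401, Pinehurst 13.079, Claybrook 50.969, Stonebridge 3.179.
Webster allocation: Oakdale 3, Rivermont 8, Pinehurst 13, Claybrook 52, Stonebridge 3.
Claybrook has quota 50.969 (lower 50, upper 51) but receives 52 — outside the quota interval.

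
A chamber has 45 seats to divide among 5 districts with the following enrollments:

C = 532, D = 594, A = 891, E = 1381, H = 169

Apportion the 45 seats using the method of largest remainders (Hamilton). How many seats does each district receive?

C 7; D 8; A 11; E 17; H 2

The standard divisor is 3567/45 ≈ 79.267.
Standard quotas: C 6.712, D 7.494, A 11.241, E 17.422, H 2.132.
Lower quotas: C 6, D 7, A 11, E 17, H 2 (sum 43, leaving 2 seats).
Remainders in descending order: C 0.712, D 0.494, E 0.422, A 0.241, H 0.132.
Largest remainders: C, D receive the extra seats.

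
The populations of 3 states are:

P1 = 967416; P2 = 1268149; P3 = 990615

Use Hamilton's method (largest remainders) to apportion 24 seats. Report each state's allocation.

P1 7; P2 10; P3 7

The standard divisor is 3226180/24 ≈ 134424.167.
Standard quotas: P1 7.1967, P2 9.4339, P3 7.3693.
Lower quotas: P1 7, P2 9, P3 7 (sum 23, leaving 1 seat).
Remainders in descending order: P2 0.4339, P3 0.3693, P1 0.1967.
The surplus seat goes to P2.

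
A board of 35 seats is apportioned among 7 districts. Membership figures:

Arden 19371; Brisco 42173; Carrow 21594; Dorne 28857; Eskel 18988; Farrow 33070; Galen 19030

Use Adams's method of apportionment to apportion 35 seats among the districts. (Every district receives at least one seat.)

Arden 4; Brisco 8; Carrow 4; Dorne 5; Eskel 4; Farrow 6; Galen 4

Standard divisor 183083/35 ≈ 5230.943; standard quotas: Arden 3.703, Brisco 8.062, Carrow 4.128, Dorne 5.517, Eskel 3.630, Farrow 6.322, Galen 3.638.
Rounding up gives 4, 9, 5, 6, 4, 7, 4 = 39 seats, so the divisor must be adjusted.
With modified divisor 5900: modified quotas Arden 3.283, Brisco 7.148, Carrow 3.660, Dorne 4.891, Eskel 3.218, Farrow 5.605, Galen 3.225.
Rounding up: Arden 4, Brisco 8, Carrow 4, Dorne 5, Eskel 4, Farrow 6, Galen 4 (total 35).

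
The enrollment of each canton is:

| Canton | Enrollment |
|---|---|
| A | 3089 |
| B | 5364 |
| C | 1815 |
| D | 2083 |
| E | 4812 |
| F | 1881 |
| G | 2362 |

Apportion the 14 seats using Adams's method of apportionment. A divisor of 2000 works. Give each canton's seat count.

With modified divisor 2000: modified quotas A 1.544, B 2.682, C 0.907, D 1.042, E 2.406, F 0.941, G 1.181.
Rounding up: A 2, B 3, C 1, D 2, E 3, F 1, G 2 (total 14).

A 2; B 3; C 1; D 2; E 3; F 1; G 2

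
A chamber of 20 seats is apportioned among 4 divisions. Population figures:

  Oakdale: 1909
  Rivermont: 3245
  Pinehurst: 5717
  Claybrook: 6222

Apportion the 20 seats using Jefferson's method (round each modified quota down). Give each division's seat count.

Standard divisor 17093/20 ≈ 854.65; standard quotas: Oakdale 2.234, Rivermont 3.797, Pinehurst 6.689, Claybrook 7.280.
Rounding down gives 2, 3, 6, 7 = 18 seats, so the divisor must be adjusted.
With modified divisor 800: modified quotas Oakdale 2.386, Rivermont 4.056, Pinehurst 7.146, Claybrook 7.777.
Rounding down: Oakdale 2, Rivermont 4, Pinehurst 7, Claybrook 7 (total 20).

Oakdale 2, Rivermont 4, Pinehurst 7, Claybrook 7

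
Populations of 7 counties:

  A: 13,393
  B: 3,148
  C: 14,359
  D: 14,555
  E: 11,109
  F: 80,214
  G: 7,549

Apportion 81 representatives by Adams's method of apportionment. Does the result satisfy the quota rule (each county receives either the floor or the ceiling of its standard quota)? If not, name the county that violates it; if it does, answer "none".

F

Standard quotas: A 7.516, B 1.767, C 8.059, D 8.169, E 6.235, F 45.018, G 4.237.
Adams allocation: A 8, B 2, C 8, D 8, E 6, F 44, G 5.
F has quota 45.018 (lower 45, upper 46) but receives 44 — outside the quota interval.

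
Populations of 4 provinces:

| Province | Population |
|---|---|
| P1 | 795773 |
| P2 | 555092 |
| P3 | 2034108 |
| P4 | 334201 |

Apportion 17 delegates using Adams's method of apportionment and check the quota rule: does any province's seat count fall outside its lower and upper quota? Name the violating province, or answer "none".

Standard quotas: P1 3.637, P2 2.537, P3 9.298, P4 1.528.
Adams allocation: P1 4, P2 3, P3 8, P4 2.
P3 has quota 9.298 (lower 9, upper 10) but receives 8 — outside the quota interval.

P3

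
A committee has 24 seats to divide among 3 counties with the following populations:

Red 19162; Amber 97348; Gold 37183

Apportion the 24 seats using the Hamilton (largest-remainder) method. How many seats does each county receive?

Red 3, Amber 15, Gold 6

Total 153693; standard divisor 153693/24 ≈ 6403.875.
Standard quotas: Red 2.9923, Amber 15.2014, Gold 5.8063.
Lower quotas: Red 2, Amber 15, Gold 5 (sum 22, leaving 2 seats).
Remainders in descending order: Red 0.9923, Gold 0.8063, Amber 0.2014.
The surplus seats go to Red, Gold.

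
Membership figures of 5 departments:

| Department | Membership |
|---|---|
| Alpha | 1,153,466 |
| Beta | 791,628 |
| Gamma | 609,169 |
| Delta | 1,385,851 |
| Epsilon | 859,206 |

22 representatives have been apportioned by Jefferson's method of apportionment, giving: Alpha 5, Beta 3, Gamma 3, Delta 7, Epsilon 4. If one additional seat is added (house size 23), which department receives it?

Beta

Priority for the next seat is population ÷ (current seats + 1).
Priorities: Alpha 192244.333, Beta 197907.000, Gamma 152292.250, Delta 173231.375, Epsilon 171841.200.
Highest priority: Beta.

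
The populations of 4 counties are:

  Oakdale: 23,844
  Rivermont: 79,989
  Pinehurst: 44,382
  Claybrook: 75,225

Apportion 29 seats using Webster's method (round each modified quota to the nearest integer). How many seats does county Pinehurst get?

6

Standard divisor 223440/29 ≈ 7704.828; standard quotas: Oakdale 3.095, Rivermont 10.382, Pinehurst 5.760, Claybrook 9.763.
Rounding to the nearest integer gives Oakdale 3, Rivermont 10, Pinehurst 6, Claybrook 10 — total 29, matching the house size, so no adjustment is needed.
Pinehurst receives 6.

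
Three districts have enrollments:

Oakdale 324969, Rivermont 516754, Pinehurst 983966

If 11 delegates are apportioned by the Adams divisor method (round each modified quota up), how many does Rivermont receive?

3

Standard divisor 1825689/11 ≈ 165971.727; standard quotas: Oakdale 1.958, Rivermont 3.114, Pinehurst 5.929.
Rounding up gives 2, 4, 6 = 12 seats, so the divisor must be adjusted.
With modified divisor 184500: modified quotas Oakdale 1.761, Rivermont 2.801, Pinehurst 5.333.
Rounding up: Oakdale 2, Rivermont 3, Pinehurst 6 (total 11).
Rivermont receives 3.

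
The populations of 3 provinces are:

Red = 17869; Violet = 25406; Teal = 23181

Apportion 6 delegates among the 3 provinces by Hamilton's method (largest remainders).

The standard divisor is 66456/6 = 11076.
Standard quotas: Red 1.6133, Violet 2.2938, Teal 2.0929.
Lower quotas: Red 1, Violet 2, Teal 2 (sum 5, leaving 1 seat).
Remainders in descending order: Red 0.6133, Violet 0.2938, Teal 0.0929.
Largest remainder: Red receives the extra seat.

Red 2, Violet 2, Teal 2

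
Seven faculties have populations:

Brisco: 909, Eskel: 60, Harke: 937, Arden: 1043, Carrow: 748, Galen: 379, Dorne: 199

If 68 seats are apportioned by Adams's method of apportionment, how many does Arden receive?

16

Standard divisor 4275/68 ≈ 62.868; standard quotas: Brisco 14.459, Eskel 0.954, Harke 14.904, Arden 16.590, Carrow 11.898, Galen 6.029, Dorne 3.165.
Rounding up gives 15, 1, 15, 17, 12, 7, 4 = 71 seats, so the divisor must be adjusted.
With modified divisor 65.8: modified quotas Brisco 13.815, Eskel 0.912, Harke 14.240, Arden 15.851, Carrow 11.368, Galen 5.760, Dorne 3.024.
Rounding up: Brisco 14, Eskel 1, Harke 15, Arden 16, Carrow 12, Galen 6, Dorne 4 (total 68).
Arden receives 16.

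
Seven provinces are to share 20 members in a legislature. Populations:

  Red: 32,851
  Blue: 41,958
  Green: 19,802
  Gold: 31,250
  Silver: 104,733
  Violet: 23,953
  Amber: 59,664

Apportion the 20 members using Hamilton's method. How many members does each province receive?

Red 2, Blue 3, Green 1, Gold 2, Silver 7, Violet 1, Amber 4

Total 314211; standard divisor 314211/20 ≈ 15710.55.
Standard quotas: Red 2.0910, Blue 2.6707, Green 1.2604, Gold 1.9891, Silver 6.6664, Violet 1.5246, Amber 3.7977.
Lower quotas: Red 2, Blue 2, Green 1, Gold 1, Silver 6, Violet 1, Amber 3 (sum 16, leaving 4 seats).
Remainders in descending order: Gold 0.9891, Amber 0.7977, Blue 0.6707, Silver 0.6664, Violet 0.5246, Green 0.2604, Red 0.0910.
The surplus seats go to Gold, Amber, Blue, Silver.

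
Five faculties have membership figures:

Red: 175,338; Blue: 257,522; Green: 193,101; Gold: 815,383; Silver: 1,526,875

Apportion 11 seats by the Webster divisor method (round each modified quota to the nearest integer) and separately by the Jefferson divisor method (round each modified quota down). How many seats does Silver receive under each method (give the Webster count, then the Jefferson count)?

Webster: Red 1, Blue 1, Green 1, Gold 3, Silver 5.
Jefferson: Red 0, Blue 1, Green 0, Gold 3, Silver 7.
Silver gets 5 under Webster and 7 under Jefferson.

5 and 7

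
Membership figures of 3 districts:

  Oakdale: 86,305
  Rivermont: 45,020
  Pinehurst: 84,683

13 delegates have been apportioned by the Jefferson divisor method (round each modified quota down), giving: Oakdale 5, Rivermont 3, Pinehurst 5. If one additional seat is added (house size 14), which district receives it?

Oakdale

Priority for the next seat is population ÷ (current seats + 1).
Priorities: Oakdale 14384.167, Rivermont 11255.000, Pinehurst 14113.833.
Highest priority: Oakdale.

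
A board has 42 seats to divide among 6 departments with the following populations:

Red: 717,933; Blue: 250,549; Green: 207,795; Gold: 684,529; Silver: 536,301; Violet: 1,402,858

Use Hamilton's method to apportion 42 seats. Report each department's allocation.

Standard divisor: 3799965 ÷ 42 ≈ 90475.357.
Standard quotas: Red 7.9351, Blue 2.7693, Green 2.2967, Gold 7.5659, Silver 5.9276, Violet 15.5054.
Lower quotas: Red 7, Blue 2, Green 2, Gold 7, Silver 5, Violet 15 (sum 38, leaving 4 seats).
Remainders in descending order: Red 0.9351, Silver 0.9276, Blue 0.7693, Gold 0.5659, Violet 0.5054, Green 0.2967.
The surplus seats go to Red, Silver, Blue, Gold.

Red=8, Blue=3, Green=2, Gold=8, Silver=6, Violet=15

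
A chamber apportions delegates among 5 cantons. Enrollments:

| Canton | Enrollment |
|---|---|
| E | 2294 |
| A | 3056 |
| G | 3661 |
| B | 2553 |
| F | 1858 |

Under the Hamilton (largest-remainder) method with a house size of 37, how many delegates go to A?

9

Total 13422; standard divisor 13422/37 ≈ 362.757.
Standard quotas: E 6.324, A 8.424, G 10.092, B 7.038, F 5.122.
Lower quotas: E 6, A 8, G 10, B 7, F 5 (sum 36, leaving 1 seat).
Remainders in descending order: A 0.424, E 0.324, F 0.122, G 0.092, B 0.038.
The surplus seat goes to A.
A receives 9.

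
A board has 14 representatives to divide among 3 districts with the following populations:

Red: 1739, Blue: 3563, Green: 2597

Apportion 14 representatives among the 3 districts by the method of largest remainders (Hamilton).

Red=3, Blue=6, Green=5

Total 7899; standard divisor 7899/14 ≈ 564.214.
Standard quotas: Red 3.082, Blue 6.315, Green 4.603.
Lower quotas: Red 3, Blue 6, Green 4 (sum 13, leaving 1 seat).
Remainders in descending order: Green 0.603, Blue 0.315, Red 0.082.
The surplus seat goes to Green.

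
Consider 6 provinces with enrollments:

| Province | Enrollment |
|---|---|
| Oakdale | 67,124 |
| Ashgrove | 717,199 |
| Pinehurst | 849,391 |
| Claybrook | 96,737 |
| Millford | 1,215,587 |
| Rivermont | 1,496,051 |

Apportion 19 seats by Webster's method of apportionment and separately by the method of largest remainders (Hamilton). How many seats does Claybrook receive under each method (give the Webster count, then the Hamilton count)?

Webster: Oakdale 0, Ashgrove 3, Pinehurst 4, Claybrook 0, Millford 5, Rivermont 7.
Hamilton: Oakdale 0, Ashgrove 3, Pinehurst 4, Claybrook 1, Millford 5, Rivermont 6.
Claybrook gets 0 under Webster and 1 under Hamilton.

0 and 1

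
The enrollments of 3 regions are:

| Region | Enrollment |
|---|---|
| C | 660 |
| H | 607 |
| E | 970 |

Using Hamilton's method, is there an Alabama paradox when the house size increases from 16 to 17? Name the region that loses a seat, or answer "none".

none

At 16 seats: C 5, H 4, E 7.
At 17 seats: C 5, H 5, E 7.
No region's allocation decreased.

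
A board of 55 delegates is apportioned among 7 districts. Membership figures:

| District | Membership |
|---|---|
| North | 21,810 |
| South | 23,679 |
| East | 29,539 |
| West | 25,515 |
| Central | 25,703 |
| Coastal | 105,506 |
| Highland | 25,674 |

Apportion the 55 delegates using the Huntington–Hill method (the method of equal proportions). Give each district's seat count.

With divisor 4689: modified quotas North 4.651, South 5.050, East 6.300, West 5.441, Central 5.482, Coastal 22.501, Highland 5.475.
Geometric-mean thresholds: North √(4·5)=4.472, South √(5·6)=5.477, East √(6·7)=6.481, West √(5·6)=5.477, Central √(5·6)=5.477, Coastal √(22·23)=22.494, Highland √(5·6)=5.477.
Each quota rounded against its threshold gives North 5, South 5, East 6, West 5, Central 6, Coastal 23, Highland 5 (total 55).

North: 5, South: 5, East: 6, West: 5, Central: 6, Coastal: 23, Highland: 5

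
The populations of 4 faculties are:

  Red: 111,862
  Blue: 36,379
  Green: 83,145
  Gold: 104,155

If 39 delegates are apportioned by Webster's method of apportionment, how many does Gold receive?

Standard divisor 335541/39 ≈ 8603.615; standard quotas: Red 13.002, Blue 4.228, Green 9.664, Gold 12.106.
Rounding to the nearest integer gives Red 13, Blue 4, Green 10, Gold 12 — total 39, matching the house size, so no adjustment is needed.
Gold receives 12.

12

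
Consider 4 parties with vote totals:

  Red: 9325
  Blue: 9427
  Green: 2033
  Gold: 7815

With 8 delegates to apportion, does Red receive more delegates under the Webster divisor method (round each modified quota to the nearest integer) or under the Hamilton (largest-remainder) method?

Hamilton

Webster: Red 2, Blue 3, Green 1, Gold 2.
Hamilton: Red 3, Blue 3, Green 0, Gold 2.
Red gets 2 under Webster and 3 under Hamilton.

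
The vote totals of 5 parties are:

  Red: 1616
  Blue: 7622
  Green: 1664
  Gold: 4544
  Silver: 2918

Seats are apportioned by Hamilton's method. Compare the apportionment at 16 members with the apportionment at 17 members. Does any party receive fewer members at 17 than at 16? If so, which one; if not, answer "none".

At 16 seats: Red 1, Blue 7, Green 1, Gold 4, Silver 3.
At 17 seats: Red 1, Blue 7, Green 2, Gold 4, Silver 3.
No party's allocation decreased.

none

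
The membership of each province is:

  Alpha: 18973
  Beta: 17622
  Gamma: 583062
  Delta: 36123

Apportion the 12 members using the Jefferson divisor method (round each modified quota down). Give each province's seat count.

Standard divisor 655780/12 ≈ 54648.333; standard quotas: Alpha 0.347, Beta 0.322, Gamma 10.669, Delta 0.661.
Rounding down gives 0, 0, 10, 0 = 10 seats, so the divisor must be adjusted.
With modified divisor 46700: modified quotas Alpha 0.406, Beta 0.377, Gamma 12.485, Delta 0.774.
Rounding down: Alpha 0, Beta 0, Gamma 12, Delta 0 (total 12).

Alpha 0, Beta 0, Gamma 12, Delta 0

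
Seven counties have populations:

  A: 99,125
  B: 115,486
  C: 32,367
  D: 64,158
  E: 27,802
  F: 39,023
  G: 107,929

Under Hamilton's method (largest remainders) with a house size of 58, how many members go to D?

Total 485890; standard divisor 485890/58 ≈ 8377.414.
Standard quotas: A 11.8324, B 13.7854, C 3.8636, D 7.6584, E 3.3187, F 4.6581, G 12.8833.
Lower quotas: A 11, B 13, C 3, D 7, E 3, F 4, G 12 (sum 53, leaving 5 seats).
Remainders in descending order: G 0.8833, C 0.8636, A 0.8324, B 0.7854, D 0.6584, F 0.6581, E 0.3187.
Largest remainders: G, C, A, B, D receive the extra seats.
D receives 8.

8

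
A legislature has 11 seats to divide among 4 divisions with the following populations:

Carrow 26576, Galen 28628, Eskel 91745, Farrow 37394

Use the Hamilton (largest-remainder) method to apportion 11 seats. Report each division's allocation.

Carrow: 2; Galen: 2; Eskel: 5; Farrow: 2

The standard divisor is 184343/11 ≈ 16758.455.
Standard quotas: Carrow 1.5858, Galen 1.7083, Eskel 5.4746, Farrow 2.2314.
Lower quotas: Carrow 1, Galen 1, Eskel 5, Farrow 2 (sum 9, leaving 2 seats).
Remainders in descending order: Galen 0.7083, Carrow 0.5858, Eskel 0.4746, Farrow 0.2314.
Largest remainders: Galen, Carrow receive the extra seats.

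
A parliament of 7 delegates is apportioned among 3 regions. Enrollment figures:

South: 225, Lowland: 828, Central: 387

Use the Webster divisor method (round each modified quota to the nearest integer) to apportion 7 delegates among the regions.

Standard divisor 1440/7 ≈ 205.714; standard quotas: South 1.094, Lowland 4.025, Central 1.881.
Rounding to the nearest integer gives South 1, Lowland 4, Central 2 — total 7, matching the house size, so no adjustment is needed.

South 1; Lowland 4; Central 2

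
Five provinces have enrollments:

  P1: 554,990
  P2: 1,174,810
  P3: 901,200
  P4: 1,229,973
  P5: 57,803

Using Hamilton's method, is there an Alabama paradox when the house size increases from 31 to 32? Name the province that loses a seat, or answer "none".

P5

At 31 seats: P1 4, P2 9, P3 7, P4 10, P5 1.
At 32 seats: P1 5, P2 10, P3 7, P4 10, P5 0.
P5 drops from 1 to 0.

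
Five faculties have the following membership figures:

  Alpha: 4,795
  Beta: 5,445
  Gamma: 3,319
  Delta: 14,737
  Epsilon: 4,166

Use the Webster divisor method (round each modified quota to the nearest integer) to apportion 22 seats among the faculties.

Standard divisor 32462/22 ≈ 1475.545; standard quotas: Alpha 3.250, Beta 3.690, Gamma 2.249, Delta 9.987, Epsilon 2.823.
Rounding to the nearest integer gives Alpha 3, Beta 4, Gamma 2, Delta 10, Epsilon 3 — total 22, matching the house size, so no adjustment is needed.

Alpha: 3, Beta: 4, Gamma: 2, Delta: 10, Epsilon: 3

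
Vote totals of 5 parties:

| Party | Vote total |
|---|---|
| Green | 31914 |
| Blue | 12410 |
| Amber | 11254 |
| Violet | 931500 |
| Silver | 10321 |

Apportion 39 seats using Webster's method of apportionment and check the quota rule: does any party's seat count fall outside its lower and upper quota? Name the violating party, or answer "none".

Violet

Standard quotas: Green 1.248, Blue 0.485, Amber 0.440, Violet 36.423, Silver 0.404.
Webster allocation: Green 1, Blue 0, Amber 0, Violet 38, Silver 0.
Violet has quota 36.423 (lower 36, upper 37) but receives 38 — outside the quota interval.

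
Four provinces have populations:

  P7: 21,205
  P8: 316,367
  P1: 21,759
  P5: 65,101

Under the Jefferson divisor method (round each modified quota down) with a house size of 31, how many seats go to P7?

1

Standard divisor 424432/31 ≈ 13691.355; standard quotas: P7 1.549, P8 23.107, P1 1.589, P5 4.755.
Rounding down gives 1, 23, 1, 4 = 29 seats, so the divisor must be adjusted.
With modified divisor 12800: modified quotas P7 1.657, P8 24.716, P1 1.700, P5 5.086.
Rounding down: P7 1, P8 24, P1 1, P5 5 (total 31).
P7 receives 1.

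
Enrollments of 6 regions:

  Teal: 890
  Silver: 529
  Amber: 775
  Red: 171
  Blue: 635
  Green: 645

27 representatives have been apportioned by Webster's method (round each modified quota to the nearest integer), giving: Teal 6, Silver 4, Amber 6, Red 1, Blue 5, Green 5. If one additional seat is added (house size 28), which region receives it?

Teal

Priority for the next seat is population ÷ (current seats + 0.5).
Priorities: Teal 136.923, Silver 117.556, Amber 119.231, Red 114.000, Blue 115.455, Green 117.273.
Highest priority: Teal.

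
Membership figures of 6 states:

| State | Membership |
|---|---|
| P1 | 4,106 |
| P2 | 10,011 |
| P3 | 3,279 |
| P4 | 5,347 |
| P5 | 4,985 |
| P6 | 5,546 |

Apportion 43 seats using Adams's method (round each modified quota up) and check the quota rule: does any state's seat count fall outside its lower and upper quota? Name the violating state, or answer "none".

none

Standard quotas: P1 5.306, P2 12.937, P3 4.237, P4 6.910, P5 6.442, P6 7.167.
Adams allocation: P1 5, P2 13, P3 4, P4 7, P5 7, P6 7.
Every allocation lies between the lower and upper quota.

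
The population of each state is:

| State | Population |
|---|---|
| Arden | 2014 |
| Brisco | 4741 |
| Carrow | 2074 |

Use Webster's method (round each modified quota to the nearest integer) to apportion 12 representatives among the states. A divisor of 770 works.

Arden 3, Brisco 6, Carrow 3

With modified divisor 770: modified quotas Arden 2.616, Brisco 6.157, Carrow 2.694.
Rounding to the nearest integer: Arden 3, Brisco 6, Carrow 3 (total 12).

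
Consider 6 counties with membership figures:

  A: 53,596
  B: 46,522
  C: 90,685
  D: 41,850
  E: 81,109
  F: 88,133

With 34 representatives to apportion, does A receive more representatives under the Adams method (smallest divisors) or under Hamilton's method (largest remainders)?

Adams: A 5, B 4, C 7, D 4, E 7, F 7.
Hamilton: A 4, B 4, C 8, D 4, E 7, F 7.
A gets 5 under Adams and 4 under Hamilton.

Adams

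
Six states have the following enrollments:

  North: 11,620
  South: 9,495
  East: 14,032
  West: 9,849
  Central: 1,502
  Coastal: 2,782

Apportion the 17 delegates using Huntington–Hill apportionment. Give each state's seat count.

With divisor 2990: modified quotas North 3.886, South 3.176, East 4.693, West 3.294, Central 0.502, Coastal 0.930.
Geometric-mean thresholds: North √(3·4)=3.464, South √(3·4)=3.464, East √(4·5)=4.472, West √(3·4)=3.464, Central (min 1), Coastal (min 1).
Each quota rounded against its threshold gives North 4, South 3, East 5, West 3, Central 1, Coastal 1 (total 17).

North: 4; South: 3; East: 5; West: 3; Central: 1; Coastal: 1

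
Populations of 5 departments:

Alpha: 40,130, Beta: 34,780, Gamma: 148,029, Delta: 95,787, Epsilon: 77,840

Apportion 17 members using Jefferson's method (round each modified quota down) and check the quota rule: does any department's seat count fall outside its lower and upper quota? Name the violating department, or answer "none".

none

Standard quotas: Alpha 1.720, Beta 1.491, Gamma 6.346, Delta 4.106, Epsilon 3.337.
Jefferson allocation: Alpha 2, Beta 1, Gamma 7, Delta 4, Epsilon 3.
Every allocation lies between the lower and upper quota.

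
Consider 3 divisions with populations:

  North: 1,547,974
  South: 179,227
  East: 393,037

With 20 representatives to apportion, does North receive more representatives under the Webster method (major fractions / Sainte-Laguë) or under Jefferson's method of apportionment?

Jefferson

Webster: North 14, South 2, East 4.
Jefferson: North 15, South 1, East 4.
North gets 14 under Webster and 15 under Jefferson.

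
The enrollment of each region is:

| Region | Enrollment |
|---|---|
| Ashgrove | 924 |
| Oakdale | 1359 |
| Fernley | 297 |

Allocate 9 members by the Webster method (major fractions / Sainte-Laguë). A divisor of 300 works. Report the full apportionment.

Ashgrove: 3, Oakdale: 5, Fernley: 1

With modified divisor 300: modified quotas Ashgrove 3.080, Oakdale 4.530, Fernley 0.990.
Rounding to the nearest integer: Ashgrove 3, Oakdale 5, Fernley 1 (total 9).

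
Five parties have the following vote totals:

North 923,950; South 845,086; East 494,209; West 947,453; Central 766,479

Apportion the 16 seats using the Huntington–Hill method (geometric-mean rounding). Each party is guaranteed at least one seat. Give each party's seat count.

North 4, South 3, East 2, West 4, Central 3

With divisor 255338: modified quotas North 3.619, South 3.310, East 1.936, West 3.711, Central 3.002.
Geometric-mean thresholds: North √(3·4)=3.464, South √(3·4)=3.464, East √(1·2)=1.414, West √(3·4)=3.464, Central √(3·4)=3.464.
Each quota rounded against its threshold gives North 4, South 3, East 2, West 4, Central 3 (total 16).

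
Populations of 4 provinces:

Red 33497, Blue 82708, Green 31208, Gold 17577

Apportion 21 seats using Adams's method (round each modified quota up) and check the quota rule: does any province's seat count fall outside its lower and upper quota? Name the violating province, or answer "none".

none

Standard quotas: Red 4.264, Blue 10.527, Green 3.972, Gold 2.237.
Adams allocation: Red 4, Blue 10, Green 4, Gold 3.
Every allocation lies between the lower and upper quota.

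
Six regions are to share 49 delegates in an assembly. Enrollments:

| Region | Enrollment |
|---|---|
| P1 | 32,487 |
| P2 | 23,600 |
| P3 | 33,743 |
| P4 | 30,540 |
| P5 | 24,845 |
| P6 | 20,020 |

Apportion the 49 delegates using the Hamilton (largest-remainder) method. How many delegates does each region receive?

The standard divisor is 165235/49 ≈ 3372.143.
Standard quotas: P1 9.6339, P2 6.9985, P3 10.0064, P4 9.0566, P5 7.3677, P6 5.9369.
Lower quotas: P1 9, P2 6, P3 10, P4 9, P5 7, P6 5 (sum 46, leaving 3 seats).
Remainders in descending order: P2 0.9985, P6 0.9369, P1 0.6339, P5 0.3677, P4 0.0566, P3 0.0064.
Largest remainders: P2, P6, P1 receive the extra seats.

P1 10, P2 7, P3 10, P4 9, P5 7, P6 6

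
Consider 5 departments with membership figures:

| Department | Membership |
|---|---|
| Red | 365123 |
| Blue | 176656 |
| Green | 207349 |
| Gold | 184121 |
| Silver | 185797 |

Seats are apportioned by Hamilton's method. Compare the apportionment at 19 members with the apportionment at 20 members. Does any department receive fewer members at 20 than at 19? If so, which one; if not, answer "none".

At 19 seats: Red 6, Blue 3, Green 4, Gold 3, Silver 3.
At 20 seats: Red 7, Blue 3, Green 4, Gold 3, Silver 3.
No department's allocation decreased.

none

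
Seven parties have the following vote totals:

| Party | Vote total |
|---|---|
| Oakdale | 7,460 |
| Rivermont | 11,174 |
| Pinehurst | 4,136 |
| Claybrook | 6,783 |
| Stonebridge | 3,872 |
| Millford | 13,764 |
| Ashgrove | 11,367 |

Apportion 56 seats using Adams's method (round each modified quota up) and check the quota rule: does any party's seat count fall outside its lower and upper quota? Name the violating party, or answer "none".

Standard quotas: Oakdale 7.134, Rivermont 10.686, Pinehurst 3.955, Claybrook 6.487, Stonebridge 3.703, Millford 13.163, Ashgrove 10.871.
Adams allocation: Oakdale 7, Rivermont 10, Pinehurst 4, Claybrook 7, Stonebridge 4, Millford 13, Ashgrove 11.
Every allocation lies between the lower and upper quota.

none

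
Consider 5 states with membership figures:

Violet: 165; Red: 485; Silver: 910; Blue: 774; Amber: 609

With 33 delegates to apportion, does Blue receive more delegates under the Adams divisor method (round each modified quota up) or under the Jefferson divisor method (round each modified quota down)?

Jefferson

Adams: Violet 2, Red 6, Silver 10, Blue 8, Amber 7.
Jefferson: Violet 1, Red 5, Silver 11, Blue 9, Amber 7.
Blue gets 8 under Adams and 9 under Jefferson.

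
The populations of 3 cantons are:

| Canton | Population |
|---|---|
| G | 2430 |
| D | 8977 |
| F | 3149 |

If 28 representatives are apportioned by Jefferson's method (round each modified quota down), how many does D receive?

18

Standard divisor 14556/28 ≈ 519.857; standard quotas: G 4.674, D 17.268, F 6.057.
Rounding down gives 4, 17, 6 = 27 seats, so the divisor must be adjusted.
With modified divisor 490: modified quotas G 4.959, D 18.320, F 6.427.
Rounding down: G 4, D 18, F 6 (total 28).
D receives 18.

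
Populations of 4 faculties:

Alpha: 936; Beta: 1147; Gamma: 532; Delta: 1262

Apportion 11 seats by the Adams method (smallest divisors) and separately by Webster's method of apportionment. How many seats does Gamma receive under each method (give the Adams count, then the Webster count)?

Adams: Alpha 3, Beta 3, Gamma 2, Delta 3.
Webster: Alpha 3, Beta 3, Gamma 1, Delta 4.
Gamma gets 2 under Adams and 1 under Webster.

2 and 1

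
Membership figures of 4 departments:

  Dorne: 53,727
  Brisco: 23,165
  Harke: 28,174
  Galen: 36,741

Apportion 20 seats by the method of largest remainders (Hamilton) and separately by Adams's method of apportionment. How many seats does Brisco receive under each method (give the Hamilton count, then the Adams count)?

Hamilton: Dorne 8, Brisco 3, Harke 4, Galen 5.
Adams: Dorne 7, Brisco 4, Harke 4, Galen 5.
Brisco gets 3 under Hamilton and 4 under Adams.

3 and 4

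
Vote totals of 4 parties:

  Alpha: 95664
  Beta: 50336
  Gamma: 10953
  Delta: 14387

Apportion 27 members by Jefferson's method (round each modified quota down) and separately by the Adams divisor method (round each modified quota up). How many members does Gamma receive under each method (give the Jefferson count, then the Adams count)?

1 and 2

Jefferson: Alpha 16, Beta 8, Gamma 1, Delta 2.
Adams: Alpha 14, Beta 8, Gamma 2, Delta 3.
Gamma gets 1 under Jefferson and 2 under Adams.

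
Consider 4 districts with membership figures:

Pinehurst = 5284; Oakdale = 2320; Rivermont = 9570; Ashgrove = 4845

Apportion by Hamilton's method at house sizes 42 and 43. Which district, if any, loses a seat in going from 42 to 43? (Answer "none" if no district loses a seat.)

none

At 42 seats: Pinehurst 10, Oakdale 5, Rivermont 18, Ashgrove 9.
At 43 seats: Pinehurst 10, Oakdale 5, Rivermont 19, Ashgrove 9.
No district's allocation decreased.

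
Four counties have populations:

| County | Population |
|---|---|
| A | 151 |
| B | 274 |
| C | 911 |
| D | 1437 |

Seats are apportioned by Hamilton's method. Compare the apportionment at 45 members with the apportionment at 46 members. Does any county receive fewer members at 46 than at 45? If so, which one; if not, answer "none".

At 45 seats: A 3, B 4, C 15, D 23.
At 46 seats: A 2, B 5, C 15, D 24.
A drops from 3 to 2.

A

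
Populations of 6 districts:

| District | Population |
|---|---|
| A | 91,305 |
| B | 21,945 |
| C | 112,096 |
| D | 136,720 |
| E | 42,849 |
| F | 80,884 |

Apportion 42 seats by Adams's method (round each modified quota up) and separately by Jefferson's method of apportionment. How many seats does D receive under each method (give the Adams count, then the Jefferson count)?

11 and 12

Adams: A 8, B 2, C 10, D 11, E 4, F 7.
Jefferson: A 8, B 2, C 10, D 12, E 3, F 7.
D gets 11 under Adams and 12 under Jefferson.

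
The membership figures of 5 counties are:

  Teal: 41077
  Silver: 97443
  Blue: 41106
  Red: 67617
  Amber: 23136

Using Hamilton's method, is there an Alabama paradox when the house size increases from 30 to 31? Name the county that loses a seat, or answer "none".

Amber

At 30 seats: Teal 4, Silver 11, Blue 5, Red 7, Amber 3.
At 31 seats: Teal 5, Silver 11, Blue 5, Red 8, Amber 2.
Amber drops from 3 to 2.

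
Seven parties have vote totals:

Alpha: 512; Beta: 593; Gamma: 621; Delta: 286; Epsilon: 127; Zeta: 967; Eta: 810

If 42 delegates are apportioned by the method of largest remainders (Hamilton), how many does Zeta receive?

10

The standard divisor is 3916/42 ≈ 93.238.
Standard quotas: Alpha 5.491, Beta 6.360, Gamma 6.660, Delta 3.067, Epsilon 1.362, Zeta 10.371, Eta 8.687.
Lower quotas: Alpha 5, Beta 6, Gamma 6, Delta 3, Epsilon 1, Zeta 10, Eta 8 (sum 39, leaving 3 seats).
Remainders in descending order: Eta 0.687, Gamma 0.660, Alpha 0.491, Zeta 0.371, Epsilon 0.362, Beta 0.360, Delta 0.067.
Largest remainders: Eta, Gamma, Alpha receive the extra seats.
Zeta receives 10.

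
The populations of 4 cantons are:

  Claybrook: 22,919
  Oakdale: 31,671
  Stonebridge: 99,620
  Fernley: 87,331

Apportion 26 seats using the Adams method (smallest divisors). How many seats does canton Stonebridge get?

10

Standard divisor 241541/26 ≈ 9290.038; standard quotas: Claybrook 2.467, Oakdale 3.409, Stonebridge 10.723, Fernley 9.400.
Rounding up gives 3, 4, 11, 10 = 28 seats, so the divisor must be adjusted.
With modified divisor 10300: modified quotas Claybrook 2.225, Oakdale 3.075, Stonebridge 9.672, Fernley 8.479.
Rounding up: Claybrook 3, Oakdale 4, Stonebridge 10, Fernley 9 (total 26).
Stonebridge receives 10.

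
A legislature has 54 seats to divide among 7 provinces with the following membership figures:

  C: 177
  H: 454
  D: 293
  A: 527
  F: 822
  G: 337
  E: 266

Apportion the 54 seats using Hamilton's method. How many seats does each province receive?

Total 2876; standard divisor 2876/54 ≈ 53.259.
Standard quotas: C 3.323, H 8.524, D 5.501, A 9.895, F 15.434, G 6.328, E 4.994.
Lower quotas: C 3, H 8, D 5, A 9, F 15, G 6, E 4 (sum 50, leaving 4 seats).
Remainders in descending order: E 0.994, A 0.895, H 0.524, D 0.501, F 0.434, G 0.328, C 0.323.
Largest remainders: E, A, H, D receive the extra seats.

C 3, H 9, D 6, A 10, F 15, G 6, E 5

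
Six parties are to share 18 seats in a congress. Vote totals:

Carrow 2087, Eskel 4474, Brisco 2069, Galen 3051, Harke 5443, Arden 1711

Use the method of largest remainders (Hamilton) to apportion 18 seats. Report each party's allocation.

Carrow=2; Eskel=4; Brisco=2; Galen=3; Harke=5; Arden=2

Standard divisor: 18835 ÷ 18 ≈ 1046.389.
Standard quotas: Carrow 1.9945, Eskel 4.2757, Brisco 1.9773, Galen 2.9157, Harke 5.2017, Arden 1.6351.
Lower quotas: Carrow 1, Eskel 4, Brisco 1, Galen 2, Harke 5, Arden 1 (sum 14, leaving 4 seats).
Remainders in descending order: Carrow 0.9945, Brisco 0.9773, Galen 0.9157, Arden 0.6351, Eskel 0.2757, Harke 0.2017.
Largest remainders: Carrow, Brisco, Galen, Arden receive the extra seats.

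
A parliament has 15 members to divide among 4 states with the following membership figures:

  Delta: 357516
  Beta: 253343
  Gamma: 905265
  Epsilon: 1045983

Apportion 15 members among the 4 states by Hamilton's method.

Delta 2; Beta 2; Gamma 5; Epsilon 6

Total 2562107; standard divisor 2562107/15 ≈ 170807.133.
Standard quotas: Delta 2.0931, Beta 1.4832, Gamma 5.2999, Epsilon 6.1238.
Lower quotas: Delta 2, Beta 1, Gamma 5, Epsilon 6 (sum 14, leaving 1 seat).
Remainders in descending order: Beta 0.4832, Gamma 0.2999, Epsilon 0.1238, Delta 0.0931.
The surplus seat goes to Beta.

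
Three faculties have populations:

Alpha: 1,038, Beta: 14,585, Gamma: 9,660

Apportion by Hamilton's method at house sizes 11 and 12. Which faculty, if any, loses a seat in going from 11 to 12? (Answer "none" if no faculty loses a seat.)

Alpha

At 11 seats: Alpha 1, Beta 6, Gamma 4.
At 12 seats: Alpha 0, Beta 7, Gamma 5.
Alpha drops from 1 to 0.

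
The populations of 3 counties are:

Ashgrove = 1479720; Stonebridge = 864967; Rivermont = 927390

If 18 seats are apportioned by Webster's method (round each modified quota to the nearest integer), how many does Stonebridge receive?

Standard divisor 3272077/18 ≈ 181782.056; standard quotas: Ashgrove 8.140, Stonebridge 4.758, Rivermont 5.102.
Rounding to the nearest integer gives Ashgrove 8, Stonebridge 5, Rivermont 5 — total 18, matching the house size, so no adjustment is needed.
Stonebridge receives 5.

5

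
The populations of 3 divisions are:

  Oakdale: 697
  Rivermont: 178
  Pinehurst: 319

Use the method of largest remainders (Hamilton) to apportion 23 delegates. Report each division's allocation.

Standard divisor: 1194 ÷ 23 ≈ 51.913.
Standard quotas: Oakdale 13.426, Rivermont 3.429, Pinehurst 6.145.
Lower quotas: Oakdale 13, Rivermont 3, Pinehurst 6 (sum 22, leaving 1 seat).
Remainders in descending order: Rivermont 0.429, Oakdale 0.426, Pinehurst 0.145.
Largest remainder: Rivermont receives the extra seat.

Oakdale 13, Rivermont 4, Pinehurst 6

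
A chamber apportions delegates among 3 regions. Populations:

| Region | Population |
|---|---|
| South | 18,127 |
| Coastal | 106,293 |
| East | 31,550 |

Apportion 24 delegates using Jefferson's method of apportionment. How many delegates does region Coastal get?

17

Standard divisor 155970/24 ≈ 6498.75; standard quotas: South 2.789, Coastal 16.356, East 4.855.
Rounding down gives 2, 16, 4 = 22 seats, so the divisor must be adjusted.
With modified divisor 6100: modified quotas South 2.972, Coastal 17.425, East 5.172.
Rounding down: South 2, Coastal 17, East 5 (total 24).
Coastal receives 17.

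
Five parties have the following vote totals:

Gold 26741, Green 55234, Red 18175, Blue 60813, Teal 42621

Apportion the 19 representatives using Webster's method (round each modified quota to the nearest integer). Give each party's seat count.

Gold 2, Green 5, Red 2, Blue 6, Teal 4

Standard divisor 203584/19 ≈ 10714.947; standard quotas: Gold 2.496, Green 5.155, Red 1.696, Blue 5.676, Teal 3.978.
Rounding to the nearest integer gives Gold 2, Green 5, Red 2, Blue 6, Teal 4 — total 19, matching the house size, so no adjustment is needed.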